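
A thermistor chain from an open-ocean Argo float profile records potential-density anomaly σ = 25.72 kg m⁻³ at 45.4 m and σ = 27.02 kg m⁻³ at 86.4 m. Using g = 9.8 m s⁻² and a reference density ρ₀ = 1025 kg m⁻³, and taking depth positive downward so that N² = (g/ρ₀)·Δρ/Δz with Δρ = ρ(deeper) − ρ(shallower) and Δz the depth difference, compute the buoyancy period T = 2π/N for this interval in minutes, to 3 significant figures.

Δρ = 1027.02 − 1025.72 = 1.30 kg m⁻³ over Δz = 86.4 − 45.4 = 41 m.
N² = (9.8/1025) × (1.30/41) = 3.0315 × 10⁻⁴ s⁻².
N = √(3.0315 × 10⁻⁴) = 0.017411 rad s⁻¹, so T = 2π/N = 360.87 s = 6.0145 min ≈ 6.01 min.

6.01 min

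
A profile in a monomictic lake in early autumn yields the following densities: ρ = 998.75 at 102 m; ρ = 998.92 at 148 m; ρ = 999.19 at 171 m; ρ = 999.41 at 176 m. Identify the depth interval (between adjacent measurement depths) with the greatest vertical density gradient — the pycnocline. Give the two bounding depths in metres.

171–176 m

Compute the density gradient over each adjacent pair:
  102–148 m: Δρ/Δz = 0.17/46 = 3.7 × 10⁻³ kg m⁻⁴
  148–171 m: Δρ/Δz = 0.27/23 = 0.012 kg m⁻⁴
  171–176 m: Δρ/Δz = 0.22/5 = 0.044 kg m⁻⁴
The largest gradient is in the 171–176 m interval — the pycnocline.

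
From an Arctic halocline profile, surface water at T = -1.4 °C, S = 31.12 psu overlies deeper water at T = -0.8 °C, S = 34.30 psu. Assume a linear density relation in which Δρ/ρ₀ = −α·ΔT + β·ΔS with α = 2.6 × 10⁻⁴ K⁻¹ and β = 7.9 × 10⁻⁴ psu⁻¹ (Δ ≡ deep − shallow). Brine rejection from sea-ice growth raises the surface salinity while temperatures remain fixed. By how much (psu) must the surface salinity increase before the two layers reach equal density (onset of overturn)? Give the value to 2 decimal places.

Neutral buoyancy requires −α(T_deep − T_surf) + β(S_deep − S_surf′) = 0.
S_surf′ = S_deep − (α/β)·ΔT = 34.30 − (2.6 × 10⁻⁴/7.9 × 10⁻⁴)·(+0.6) = 34.1025 psu.
Increase required: 34.1025 − 31.12 = 2.9825 psu.

2.98 psu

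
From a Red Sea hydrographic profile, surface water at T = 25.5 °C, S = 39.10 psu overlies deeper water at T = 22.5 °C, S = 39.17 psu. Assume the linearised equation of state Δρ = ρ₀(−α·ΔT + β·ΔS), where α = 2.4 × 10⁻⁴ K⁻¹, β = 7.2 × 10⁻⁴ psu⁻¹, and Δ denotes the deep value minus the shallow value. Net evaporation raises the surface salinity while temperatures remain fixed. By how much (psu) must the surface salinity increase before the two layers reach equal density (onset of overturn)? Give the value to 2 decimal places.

Neutral buoyancy requires −α(T_deep − T_surf) + β(S_deep − S_surf′) = 0.
S_surf′ = S_deep − (α/β)·ΔT = 39.17 − (2.4 × 10⁻⁴/7.2 × 10⁻⁴)·(-3.0) = 40.1700 psu.
Increase required: 40.1700 − 39.10 = 1.0700 psu.

1.07 psu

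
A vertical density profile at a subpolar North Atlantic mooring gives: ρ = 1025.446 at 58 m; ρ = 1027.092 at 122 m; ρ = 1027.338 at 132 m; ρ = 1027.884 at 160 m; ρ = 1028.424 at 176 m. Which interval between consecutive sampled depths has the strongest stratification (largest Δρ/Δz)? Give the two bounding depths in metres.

160–176 m

Compute the density gradient over each adjacent pair:
  58–122 m: Δρ/Δz = 1.646/64 = 0.026 kg m⁻⁴
  122–132 m: Δρ/Δz = 0.246/10 = 0.025 kg m⁻⁴
  132–160 m: Δρ/Δz = 0.546/28 = 0.019 kg m⁻⁴
  160–176 m: Δρ/Δz = 0.540/16 = 0.034 kg m⁻⁴
The largest gradient is in the 160–176 m interval — the pycnocline.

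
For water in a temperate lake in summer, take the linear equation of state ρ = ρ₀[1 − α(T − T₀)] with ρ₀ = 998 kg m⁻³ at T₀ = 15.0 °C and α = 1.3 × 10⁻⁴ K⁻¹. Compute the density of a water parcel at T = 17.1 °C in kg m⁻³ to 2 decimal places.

T − T₀ = +2.1 K.
Bracket = 1 − α·(+2.1) = 1 + (-2.73 × 10⁻⁴) = 0.9997270.
ρ = 998 × 0.9997270 = 997.73 kg m⁻³.

997.73 kg m⁻³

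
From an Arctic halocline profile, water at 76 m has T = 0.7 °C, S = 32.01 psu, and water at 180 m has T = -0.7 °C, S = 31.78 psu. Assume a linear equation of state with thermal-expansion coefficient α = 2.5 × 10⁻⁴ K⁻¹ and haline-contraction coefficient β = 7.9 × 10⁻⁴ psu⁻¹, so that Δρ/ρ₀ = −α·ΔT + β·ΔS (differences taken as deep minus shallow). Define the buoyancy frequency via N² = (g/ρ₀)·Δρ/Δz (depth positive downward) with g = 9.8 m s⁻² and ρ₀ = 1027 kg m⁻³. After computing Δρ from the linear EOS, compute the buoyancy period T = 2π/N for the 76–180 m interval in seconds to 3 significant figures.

ΔT = -1.4 K, ΔS = -0.23 psu (deep − shallow).
Δρ/ρ₀ = −αΔT + βΔS = 3.50 × 10⁻⁴ − 1.817 × 10⁻⁴ = 1.683 × 10⁻⁴, so Δρ ≈ 0.1728 kg m⁻³.
N² = (g/ρ₀)·Δρ/Δz = g·(Δρ/ρ₀)/Δz = 9.8 × 1.683 × 10⁻⁴ / 104 = 1.5859 × 10⁻⁵ s⁻².
N = √(1.5859 × 10⁻⁵) = 3.9823 × 10⁻³ rad s⁻¹ → T = 2π/N = 1.5778 × 10³ s ≈ 1.58 × 10³ s.

1.58 × 10³ s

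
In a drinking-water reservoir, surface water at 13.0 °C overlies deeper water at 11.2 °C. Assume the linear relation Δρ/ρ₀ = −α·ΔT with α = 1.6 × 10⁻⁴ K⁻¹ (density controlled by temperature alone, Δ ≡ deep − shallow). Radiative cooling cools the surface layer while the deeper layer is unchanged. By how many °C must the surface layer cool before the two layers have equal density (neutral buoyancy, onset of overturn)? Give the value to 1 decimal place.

With temperature the only control, equal density requires T_surf′ = T_deep.
T_surf′ = 11.2 °C.
Cooling required: 13.0 − 11.2 = 1.8 °C.

1.8 °C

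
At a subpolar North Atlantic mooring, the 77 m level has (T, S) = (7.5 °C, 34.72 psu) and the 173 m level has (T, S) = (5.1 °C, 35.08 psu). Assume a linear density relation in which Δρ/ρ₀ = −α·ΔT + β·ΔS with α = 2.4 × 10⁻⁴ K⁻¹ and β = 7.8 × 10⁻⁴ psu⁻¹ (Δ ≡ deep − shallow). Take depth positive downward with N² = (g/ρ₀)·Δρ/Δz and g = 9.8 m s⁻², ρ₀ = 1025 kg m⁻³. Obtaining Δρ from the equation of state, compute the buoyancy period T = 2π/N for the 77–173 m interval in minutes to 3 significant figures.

11.2 min

ΔT = -2.4 K, ΔS = +0.36 psu (deep − shallow).
Δρ/ρ₀ = −αΔT + βΔS = 5.76 × 10⁻⁴ + 2.808 × 10⁻⁴ = 8.568 × 10⁻⁴, so Δρ ≈ 0.8782 kg m⁻³.
N² = (g/ρ₀)·Δρ/Δz = g·(Δρ/ρ₀)/Δz = 9.8 × 8.568 × 10⁻⁴ / 96 = 8.7465 × 10⁻⁵ s⁻².
N = √(8.7465 × 10⁻⁵) = 9.3523 × 10⁻³ rad s⁻¹ → T = 2π/N = 671.83 s = 11.197 min ≈ 11.2 min.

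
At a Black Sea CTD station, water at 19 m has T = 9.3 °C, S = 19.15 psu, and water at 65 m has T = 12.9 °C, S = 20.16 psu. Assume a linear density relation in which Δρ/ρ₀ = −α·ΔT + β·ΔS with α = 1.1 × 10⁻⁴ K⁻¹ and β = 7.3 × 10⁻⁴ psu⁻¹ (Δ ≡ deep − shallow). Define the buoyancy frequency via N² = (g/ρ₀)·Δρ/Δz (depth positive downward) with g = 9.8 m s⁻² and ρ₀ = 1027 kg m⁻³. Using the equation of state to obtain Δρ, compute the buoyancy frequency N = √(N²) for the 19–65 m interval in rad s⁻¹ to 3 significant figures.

8.53 × 10⁻³ rad s⁻¹

ΔT = +3.6 K, ΔS = +1.01 psu (deep − shallow).
Δρ/ρ₀ = −αΔT + βΔS = -3.96 × 10⁻⁴ + 7.373 × 10⁻⁴ = 3.413 × 10⁻⁴, so Δρ ≈ 0.3505 kg m⁻³.
N² = (g/ρ₀)·Δρ/Δz = g·(Δρ/ρ₀)/Δz = 9.8 × 3.413 × 10⁻⁴ / 46 = 7.2712 × 10⁻⁵ s⁻².
N = √(7.2712 × 10⁻⁵) = 8.5271 × 10⁻³ rad s⁻¹ ≈ 8.53 × 10⁻³ rad s⁻¹.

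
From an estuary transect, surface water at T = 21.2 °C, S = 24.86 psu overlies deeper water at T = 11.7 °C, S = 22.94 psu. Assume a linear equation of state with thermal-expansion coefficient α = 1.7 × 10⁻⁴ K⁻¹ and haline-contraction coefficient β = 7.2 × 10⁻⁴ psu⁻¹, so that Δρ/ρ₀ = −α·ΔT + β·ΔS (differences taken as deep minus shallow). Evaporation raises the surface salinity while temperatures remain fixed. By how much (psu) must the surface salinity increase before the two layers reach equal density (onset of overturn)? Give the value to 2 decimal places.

0.32 psu

Neutral buoyancy requires −α(T_deep − T_surf) + β(S_deep − S_surf′) = 0.
S_surf′ = S_deep − (α/β)·ΔT = 22.94 − (1.7 × 10⁻⁴/7.2 × 10⁻⁴)·(-9.5) = 25.1831 psu.
Increase required: 25.1831 − 24.86 = 0.3231 psu.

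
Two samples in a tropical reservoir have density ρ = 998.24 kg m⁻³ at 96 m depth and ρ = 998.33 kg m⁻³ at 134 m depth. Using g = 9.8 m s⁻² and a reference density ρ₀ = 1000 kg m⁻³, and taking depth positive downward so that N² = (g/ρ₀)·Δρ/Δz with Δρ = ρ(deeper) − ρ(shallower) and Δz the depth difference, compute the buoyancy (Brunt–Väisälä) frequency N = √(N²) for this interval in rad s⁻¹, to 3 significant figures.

4.82 × 10⁻³ rad s⁻¹

Δρ = 998.33 − 998.24 = 0.09 kg m⁻³ over Δz = 134 − 96 = 38 m.
N² = (9.8/1000) × (0.09/38) = 2.3211 × 10⁻⁵ s⁻².
N = √(2.3211 × 10⁻⁵) = 4.8178 × 10⁻³ rad s⁻¹ ≈ 4.82 × 10⁻³ rad s⁻¹.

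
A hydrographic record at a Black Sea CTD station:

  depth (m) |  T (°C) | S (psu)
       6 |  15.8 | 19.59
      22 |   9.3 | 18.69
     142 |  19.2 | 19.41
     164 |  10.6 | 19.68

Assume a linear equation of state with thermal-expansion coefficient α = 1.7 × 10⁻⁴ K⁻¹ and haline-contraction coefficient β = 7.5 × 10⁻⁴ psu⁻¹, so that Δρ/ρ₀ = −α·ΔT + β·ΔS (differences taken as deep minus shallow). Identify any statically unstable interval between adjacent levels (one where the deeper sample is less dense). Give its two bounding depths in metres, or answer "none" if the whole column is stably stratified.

Evaluate Δρ/ρ₀ = −αΔT + βΔS across each adjacent pair:
  6–22 m: −αΔT+βΔS = −(1.7 × 10⁻⁴)(-6.5)+(7.5 × 10⁻⁴)(-0.90) = 4.3 × 10⁻⁴ → stable
  22–142 m: −αΔT+βΔS = −(1.7 × 10⁻⁴)(+9.9)+(7.5 × 10⁻⁴)(+0.72) = -1.1 × 10⁻³ → UNSTABLE
  142–164 m: −αΔT+βΔS = −(1.7 × 10⁻⁴)(-8.6)+(7.5 × 10⁻⁴)(+0.27) = 1.7 × 10⁻³ → stable
The 22–142 m interval has Δρ < 0: lighter water underlies denser water.

22–142 m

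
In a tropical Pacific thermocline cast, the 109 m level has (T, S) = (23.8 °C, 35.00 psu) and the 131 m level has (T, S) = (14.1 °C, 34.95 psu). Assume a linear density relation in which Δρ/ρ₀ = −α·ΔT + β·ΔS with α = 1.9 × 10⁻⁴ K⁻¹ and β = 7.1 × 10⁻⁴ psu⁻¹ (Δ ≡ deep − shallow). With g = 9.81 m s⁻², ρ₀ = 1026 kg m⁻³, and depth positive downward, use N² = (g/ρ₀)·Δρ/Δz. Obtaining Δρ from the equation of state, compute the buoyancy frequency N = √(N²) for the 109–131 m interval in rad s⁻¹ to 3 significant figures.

0.0284 rad s⁻¹

ΔT = -9.7 K, ΔS = -0.05 psu (deep − shallow).
Δρ/ρ₀ = −αΔT + βΔS = 1.843 × 10⁻³ − 3.55 × 10⁻⁵ = 1.8075 × 10⁻³, so Δρ ≈ 1.854 kg m⁻³.
N² = (g/ρ₀)·Δρ/Δz = g·(Δρ/ρ₀)/Δz = 9.81 × 1.8075 × 10⁻³ / 22 = 8.0598 × 10⁻⁴ s⁻².
N = √(8.0598 × 10⁻⁴) = 0.028390 rad s⁻¹ ≈ 0.0284 rad s⁻¹.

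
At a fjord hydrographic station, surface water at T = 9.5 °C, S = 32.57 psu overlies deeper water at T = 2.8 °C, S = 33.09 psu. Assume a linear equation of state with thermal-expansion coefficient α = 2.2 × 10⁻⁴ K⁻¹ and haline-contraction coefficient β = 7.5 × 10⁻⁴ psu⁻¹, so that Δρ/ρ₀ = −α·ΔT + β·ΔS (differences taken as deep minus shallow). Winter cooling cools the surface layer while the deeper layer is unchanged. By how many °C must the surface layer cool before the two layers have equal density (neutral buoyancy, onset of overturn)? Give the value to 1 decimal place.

8.5 °C

Neutral buoyancy requires Δρ = 0, i.e. −α(T_deep − T_surf′) + β(S_deep − S_surf) = 0.
T_surf′ = T_deep − (β/α)·ΔS = 2.8 − (7.5 × 10⁻⁴/2.2 × 10⁻⁴)·(+0.52) = 1.027 °C.
Cooling required: 9.5 − (1.027) = 8.473 °C.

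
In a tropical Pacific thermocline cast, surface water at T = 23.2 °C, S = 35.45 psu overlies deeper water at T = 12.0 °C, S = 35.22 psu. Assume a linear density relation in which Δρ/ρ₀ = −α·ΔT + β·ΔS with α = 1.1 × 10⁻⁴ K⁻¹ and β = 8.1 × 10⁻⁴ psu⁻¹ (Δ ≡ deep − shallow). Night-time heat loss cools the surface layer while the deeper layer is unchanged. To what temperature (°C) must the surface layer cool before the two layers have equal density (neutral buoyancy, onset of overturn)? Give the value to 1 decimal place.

Neutral buoyancy requires Δρ = 0, i.e. −α(T_deep − T_surf′) + β(S_deep − S_surf) = 0.
T_surf′ = T_deep − (β/α)·ΔS = 12.0 − (8.1 × 10⁻⁴/1.1 × 10⁻⁴)·(-0.23) = 13.694 °C.
Cooling required: 23.2 − (13.694) = 9.506 °C.

13.7 °C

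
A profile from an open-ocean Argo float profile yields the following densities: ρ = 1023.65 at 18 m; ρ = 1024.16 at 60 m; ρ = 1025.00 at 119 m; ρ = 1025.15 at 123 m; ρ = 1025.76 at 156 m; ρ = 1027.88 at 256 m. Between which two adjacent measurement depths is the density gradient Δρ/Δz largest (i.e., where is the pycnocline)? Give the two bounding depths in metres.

Compute the density gradient over each adjacent pair:
  18–60 m: Δρ/Δz = 0.51/42 = 0.012 kg m⁻⁴
  60–119 m: Δρ/Δz = 0.84/59 = 0.014 kg m⁻⁴
  119–123 m: Δρ/Δz = 0.15/4 = 0.037 kg m⁻⁴
  123–156 m: Δρ/Δz = 0.61/33 = 0.018 kg m⁻⁴
  156–256 m: Δρ/Δz = 2.12/100 = 0.021 kg m⁻⁴
The largest gradient is in the 119–123 m interval — the pycnocline.

119–123 m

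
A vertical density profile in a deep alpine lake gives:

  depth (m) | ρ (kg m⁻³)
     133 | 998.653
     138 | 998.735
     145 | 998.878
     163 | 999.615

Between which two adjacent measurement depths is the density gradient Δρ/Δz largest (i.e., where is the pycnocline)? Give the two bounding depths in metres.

Compute the density gradient over each adjacent pair:
  133–138 m: Δρ/Δz = 0.082/5 = 0.016 kg m⁻⁴
  138–145 m: Δρ/Δz = 0.143/7 = 0.020 kg m⁻⁴
  145–163 m: Δρ/Δz = 0.737/18 = 0.041 kg m⁻⁴
The largest gradient is in the 145–163 m interval — the pycnocline.

145–163 m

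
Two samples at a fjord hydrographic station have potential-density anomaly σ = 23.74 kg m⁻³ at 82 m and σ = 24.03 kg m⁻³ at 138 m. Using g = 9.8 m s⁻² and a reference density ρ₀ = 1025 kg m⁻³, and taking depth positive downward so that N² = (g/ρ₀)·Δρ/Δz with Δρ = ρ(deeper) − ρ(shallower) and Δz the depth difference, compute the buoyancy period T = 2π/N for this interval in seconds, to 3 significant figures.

Δρ = 1024.03 − 1023.74 = 0.29 kg m⁻³ over Δz = 138 − 82 = 56 m.
N² = (9.8/1025) × (0.29/56) = 4.9512 × 10⁻⁵ s⁻².
N = √(4.9512 × 10⁻⁵) = 7.0365 × 10⁻³ rad s⁻¹, so T = 2π/N = 892.94 s ≈ 893 s.

893 s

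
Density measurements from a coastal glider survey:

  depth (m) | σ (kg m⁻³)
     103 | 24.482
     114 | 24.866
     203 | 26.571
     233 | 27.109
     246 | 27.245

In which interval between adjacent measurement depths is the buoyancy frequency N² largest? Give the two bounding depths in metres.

Compute the density gradient over each adjacent pair:
  103–114 m: Δρ/Δz = 0.384/11 = 0.035 kg m⁻⁴
  114–203 m: Δρ/Δz = 1.705/89 = 0.019 kg m⁻⁴
  203–233 m: Δρ/Δz = 0.538/30 = 0.018 kg m⁻⁴
  233–246 m: Δρ/Δz = 0.136/13 = 0.010 kg m⁻⁴
The largest gradient is in the 103–114 m interval — the pycnocline.

103–114 m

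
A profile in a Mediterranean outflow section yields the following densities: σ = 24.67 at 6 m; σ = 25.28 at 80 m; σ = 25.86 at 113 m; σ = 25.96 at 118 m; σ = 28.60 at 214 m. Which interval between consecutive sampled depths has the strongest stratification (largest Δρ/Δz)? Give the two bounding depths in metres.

Compute the density gradient over each adjacent pair:
  6–80 m: Δρ/Δz = 0.61/74 = 8.2 × 10⁻³ kg m⁻⁴
  80–113 m: Δρ/Δz = 0.58/33 = 0.018 kg m⁻⁴
  113–118 m: Δρ/Δz = 0.10/5 = 0.020 kg m⁻⁴
  118–214 m: Δρ/Δz = 2.64/96 = 0.028 kg m⁻⁴
The largest gradient is in the 118–214 m interval — the pycnocline.

118–214 m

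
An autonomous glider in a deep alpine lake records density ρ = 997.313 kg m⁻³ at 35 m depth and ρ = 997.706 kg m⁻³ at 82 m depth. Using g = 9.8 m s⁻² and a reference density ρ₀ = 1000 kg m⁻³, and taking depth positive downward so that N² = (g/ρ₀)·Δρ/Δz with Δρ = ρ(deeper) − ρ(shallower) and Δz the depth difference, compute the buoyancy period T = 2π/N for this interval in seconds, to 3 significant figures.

694 s

Δρ = 997.706 − 997.313 = 0.393 kg m⁻³ over Δz = 82 − 35 = 47 m.
N² = (9.8/1000) × (0.393/47) = 8.1945 × 10⁻⁵ s⁻².
N = √(8.1945 × 10⁻⁵) = 9.0523 × 10⁻³ rad s⁻¹, so T = 2π/N = 694.10 s ≈ 694 s.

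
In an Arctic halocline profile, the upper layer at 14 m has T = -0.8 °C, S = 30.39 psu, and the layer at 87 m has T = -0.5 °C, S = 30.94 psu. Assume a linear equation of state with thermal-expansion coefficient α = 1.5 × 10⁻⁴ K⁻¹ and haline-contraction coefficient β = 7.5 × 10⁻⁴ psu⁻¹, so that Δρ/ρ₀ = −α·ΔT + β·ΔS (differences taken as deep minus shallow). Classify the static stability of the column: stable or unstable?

ΔT = -0.5 − -0.8 = +0.3 K and ΔS = 30.94 − 30.39 = +0.55 psu (deep − shallow).
−αΔT = -4.50 × 10⁻⁵; βΔS = 4.125 × 10⁻⁴; sum Δρ/ρ₀ = 3.675 × 10⁻⁴.
Δρ/ρ₀ > 0, so Δρ > 0: deeper water is denser → statically stable.

stable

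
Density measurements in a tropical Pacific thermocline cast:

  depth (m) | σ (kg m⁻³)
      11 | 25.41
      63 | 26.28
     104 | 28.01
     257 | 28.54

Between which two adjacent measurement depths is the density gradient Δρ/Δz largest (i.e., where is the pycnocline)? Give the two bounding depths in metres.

Compute the density gradient over each adjacent pair:
  11–63 m: Δρ/Δz = 0.87/52 = 0.017 kg m⁻⁴
  63–104 m: Δρ/Δz = 1.73/41 = 0.042 kg m⁻⁴
  104–257 m: Δρ/Δz = 0.53/153 = 3.5 × 10⁻³ kg m⁻⁴
The largest gradient is in the 63–104 m interval — the pycnocline.

63–104 m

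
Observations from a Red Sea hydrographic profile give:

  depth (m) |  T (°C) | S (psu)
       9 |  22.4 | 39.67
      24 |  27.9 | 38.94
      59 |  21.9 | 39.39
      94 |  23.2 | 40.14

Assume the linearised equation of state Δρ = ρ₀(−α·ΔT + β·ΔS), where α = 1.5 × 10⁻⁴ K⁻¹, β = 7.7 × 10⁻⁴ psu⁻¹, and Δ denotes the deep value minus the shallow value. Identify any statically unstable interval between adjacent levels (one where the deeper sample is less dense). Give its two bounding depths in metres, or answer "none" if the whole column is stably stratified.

Evaluate Δρ/ρ₀ = −αΔT + βΔS across each adjacent pair:
  9–24 m: −αΔT+βΔS = −(1.5 × 10⁻⁴)(+5.5)+(7.7 × 10⁻⁴)(-0.73) = -1.4 × 10⁻³ → UNSTABLE
  24–59 m: −αΔT+βΔS = −(1.5 × 10⁻⁴)(-6.0)+(7.7 × 10⁻⁴)(+0.45) = 1.2 × 10⁻³ → stable
  59–94 m: −αΔT+βΔS = −(1.5 × 10⁻⁴)(+1.3)+(7.7 × 10⁻⁴)(+0.75) = 3.8 × 10⁻⁴ → stable
The 9–24 m interval has Δρ < 0: lighter water underlies denser water.

9–24 m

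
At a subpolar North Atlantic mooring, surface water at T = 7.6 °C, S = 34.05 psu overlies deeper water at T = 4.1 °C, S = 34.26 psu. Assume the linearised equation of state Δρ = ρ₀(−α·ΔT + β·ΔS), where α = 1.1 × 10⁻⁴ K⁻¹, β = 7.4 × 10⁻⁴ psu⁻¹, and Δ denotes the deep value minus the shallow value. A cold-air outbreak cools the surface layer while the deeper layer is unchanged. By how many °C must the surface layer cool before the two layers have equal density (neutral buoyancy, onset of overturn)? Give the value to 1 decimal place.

4.9 °C

Neutral buoyancy requires Δρ = 0, i.e. −α(T_deep − T_surf′) + β(S_deep − S_surf) = 0.
T_surf′ = T_deep − (β/α)·ΔS = 4.1 − (7.4 × 10⁻⁴/1.1 × 10⁻⁴)·(+0.21) = 2.687 °C.
Cooling required: 7.6 − (2.687) = 4.913 °C.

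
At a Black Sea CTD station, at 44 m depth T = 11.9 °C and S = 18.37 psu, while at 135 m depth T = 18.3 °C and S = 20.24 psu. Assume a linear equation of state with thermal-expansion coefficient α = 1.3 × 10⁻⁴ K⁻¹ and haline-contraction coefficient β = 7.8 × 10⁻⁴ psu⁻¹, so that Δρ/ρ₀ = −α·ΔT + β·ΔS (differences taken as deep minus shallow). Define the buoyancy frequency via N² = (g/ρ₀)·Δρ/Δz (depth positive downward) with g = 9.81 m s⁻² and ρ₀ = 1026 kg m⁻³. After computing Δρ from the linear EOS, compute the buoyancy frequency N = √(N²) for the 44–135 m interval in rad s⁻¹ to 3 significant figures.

ΔT = +6.4 K, ΔS = +1.87 psu (deep − shallow).
Δρ/ρ₀ = −αΔT + βΔS = -8.32 × 10⁻⁴ + 1.4586 × 10⁻³ = 6.266 × 10⁻⁴, so Δρ ≈ 0.6429 kg m⁻³.
N² = (g/ρ₀)·Δρ/Δz = g·(Δρ/ρ₀)/Δz = 9.81 × 6.266 × 10⁻⁴ / 91 = 6.7549 × 10⁻⁵ s⁻².
N = √(6.7549 × 10⁻⁵) = 8.2188 × 10⁻³ rad s⁻¹ ≈ 8.22 × 10⁻³ rad s⁻¹.

8.22 × 10⁻³ rad s⁻¹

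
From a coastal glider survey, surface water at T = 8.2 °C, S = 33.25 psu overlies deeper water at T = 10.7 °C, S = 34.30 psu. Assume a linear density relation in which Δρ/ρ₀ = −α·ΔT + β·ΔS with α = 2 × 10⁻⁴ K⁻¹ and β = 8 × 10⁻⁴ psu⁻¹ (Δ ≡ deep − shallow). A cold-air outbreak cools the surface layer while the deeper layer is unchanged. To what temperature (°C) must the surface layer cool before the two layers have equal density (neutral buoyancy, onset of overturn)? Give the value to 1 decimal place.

6.5 °C

Neutral buoyancy requires Δρ = 0, i.e. −α(T_deep − T_surf′) + β(S_deep − S_surf) = 0.
T_surf′ = T_deep − (β/α)·ΔS = 10.7 − (8 × 10⁻⁴/2 × 10⁻⁴)·(+1.05) = 6.500 °C.
Cooling required: 8.2 − (6.500) = 1.700 °C.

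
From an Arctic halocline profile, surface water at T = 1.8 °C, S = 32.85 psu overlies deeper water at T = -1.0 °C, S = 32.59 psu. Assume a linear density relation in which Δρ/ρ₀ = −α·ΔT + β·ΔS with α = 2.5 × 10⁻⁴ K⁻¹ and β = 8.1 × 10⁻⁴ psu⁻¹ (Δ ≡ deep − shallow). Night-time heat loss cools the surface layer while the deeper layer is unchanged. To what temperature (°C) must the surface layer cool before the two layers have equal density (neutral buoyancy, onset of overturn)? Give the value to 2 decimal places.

Neutral buoyancy requires Δρ = 0, i.e. −α(T_deep − T_surf′) + β(S_deep − S_surf) = 0.
T_surf′ = T_deep − (β/α)·ΔS = -1.0 − (8.1 × 10⁻⁴/2.5 × 10⁻⁴)·(-0.26) = -0.1576 °C.
Cooling required: 1.8 − (-0.1576) = 1.9576 °C.

-0.16 °C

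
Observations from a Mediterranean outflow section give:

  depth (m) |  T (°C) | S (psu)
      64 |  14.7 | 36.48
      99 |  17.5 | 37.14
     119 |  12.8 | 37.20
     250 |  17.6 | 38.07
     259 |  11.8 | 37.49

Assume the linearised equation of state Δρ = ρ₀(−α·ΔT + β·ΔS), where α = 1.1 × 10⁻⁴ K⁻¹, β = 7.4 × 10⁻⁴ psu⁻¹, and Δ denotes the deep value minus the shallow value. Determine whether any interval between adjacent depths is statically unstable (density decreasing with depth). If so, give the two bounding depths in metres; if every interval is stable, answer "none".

none

Evaluate Δρ/ρ₀ = −αΔT + βΔS across each adjacent pair:
  64–99 m: −αΔT+βΔS = −(1.1 × 10⁻⁴)(+2.8)+(7.4 × 10⁻⁴)(+0.66) = 1.8 × 10⁻⁴ → stable
  99–119 m: −αΔT+βΔS = −(1.1 × 10⁻⁴)(-4.7)+(7.4 × 10⁻⁴)(+0.06) = 5.6 × 10⁻⁴ → stable
  119–250 m: −αΔT+βΔS = −(1.1 × 10⁻⁴)(+4.8)+(7.4 × 10⁻⁴)(+0.87) = 1.2 × 10⁻⁴ → stable
  250–259 m: −αΔT+βΔS = −(1.1 × 10⁻⁴)(-5.8)+(7.4 × 10⁻⁴)(-0.58) = 2.1 × 10⁻⁴ → stable
Every interval has Δρ > 0: the column is stably stratified throughout.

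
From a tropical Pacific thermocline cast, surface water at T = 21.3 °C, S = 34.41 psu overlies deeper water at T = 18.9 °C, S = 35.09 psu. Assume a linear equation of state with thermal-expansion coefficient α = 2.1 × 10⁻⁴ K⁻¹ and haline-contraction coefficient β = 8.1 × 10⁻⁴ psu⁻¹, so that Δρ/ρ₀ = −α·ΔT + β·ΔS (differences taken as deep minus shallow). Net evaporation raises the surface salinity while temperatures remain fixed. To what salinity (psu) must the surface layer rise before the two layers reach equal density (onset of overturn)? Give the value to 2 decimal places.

35.71 psu

Neutral buoyancy requires −α(T_deep − T_surf) + β(S_deep − S_surf′) = 0.
S_surf′ = S_deep − (α/β)·ΔT = 35.09 − (2.1 × 10⁻⁴/8.1 × 10⁻⁴)·(-2.4) = 35.7122 psu.
Increase required: 35.7122 − 34.41 = 1.3022 psu.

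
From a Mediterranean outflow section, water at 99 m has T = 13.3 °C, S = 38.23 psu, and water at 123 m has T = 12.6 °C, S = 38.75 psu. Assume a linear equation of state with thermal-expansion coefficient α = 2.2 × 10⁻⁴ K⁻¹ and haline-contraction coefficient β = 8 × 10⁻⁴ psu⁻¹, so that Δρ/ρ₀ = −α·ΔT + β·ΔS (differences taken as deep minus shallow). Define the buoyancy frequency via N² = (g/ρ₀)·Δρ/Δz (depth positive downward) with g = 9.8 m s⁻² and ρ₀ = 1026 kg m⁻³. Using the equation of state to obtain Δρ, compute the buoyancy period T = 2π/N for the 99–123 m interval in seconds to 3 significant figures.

412 s

ΔT = -0.7 K, ΔS = +0.52 psu (deep − shallow).
Δρ/ρ₀ = −αΔT + βΔS = 1.54 × 10⁻⁴ + 4.16 × 10⁻⁴ = 5.70 × 10⁻⁴, so Δρ ≈ 0.5848 kg m⁻³.
N² = (g/ρ₀)·Δρ/Δz = g·(Δρ/ρ₀)/Δz = 9.8 × 5.70 × 10⁻⁴ / 24 = 2.3275 × 10⁻⁴ s⁻².
N = √(2.3275 × 10⁻⁴) = 0.015256 rad s⁻¹ → T = 2π/N = 411.85 s ≈ 412 s.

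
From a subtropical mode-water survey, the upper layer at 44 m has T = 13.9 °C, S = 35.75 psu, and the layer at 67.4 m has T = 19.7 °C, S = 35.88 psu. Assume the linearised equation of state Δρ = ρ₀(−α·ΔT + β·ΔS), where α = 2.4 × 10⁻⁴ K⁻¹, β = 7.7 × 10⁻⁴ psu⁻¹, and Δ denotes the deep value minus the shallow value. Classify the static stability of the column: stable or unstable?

unstable

ΔT = 19.7 − 13.9 = +5.8 K and ΔS = 35.88 − 35.75 = +0.13 psu (deep − shallow).
−αΔT = -1.392 × 10⁻³; βΔS = 1.001 × 10⁻⁴; sum Δρ/ρ₀ = -1.2919 × 10⁻³.
Δρ/ρ₀ < 0, so Δρ < 0: deeper water is lighter → statically unstable; the column would overturn.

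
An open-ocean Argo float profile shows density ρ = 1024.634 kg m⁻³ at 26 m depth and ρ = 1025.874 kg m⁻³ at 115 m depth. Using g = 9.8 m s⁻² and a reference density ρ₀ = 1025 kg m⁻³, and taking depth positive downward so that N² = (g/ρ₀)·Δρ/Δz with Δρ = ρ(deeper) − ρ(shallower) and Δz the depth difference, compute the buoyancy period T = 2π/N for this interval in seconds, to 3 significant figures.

Δρ = 1025.874 − 1024.634 = 1.240 kg m⁻³ over Δz = 115 − 26 = 89 m.
N² = (9.8/1025) × (1.240/89) = 1.3321 × 10⁻⁴ s⁻².
N = √(1.3321 × 10⁻⁴) = 0.011542 rad s⁻¹, so T = 2π/N = 544.38 s ≈ 544 s.
N² > 0, so the interval is statically stable.

544 s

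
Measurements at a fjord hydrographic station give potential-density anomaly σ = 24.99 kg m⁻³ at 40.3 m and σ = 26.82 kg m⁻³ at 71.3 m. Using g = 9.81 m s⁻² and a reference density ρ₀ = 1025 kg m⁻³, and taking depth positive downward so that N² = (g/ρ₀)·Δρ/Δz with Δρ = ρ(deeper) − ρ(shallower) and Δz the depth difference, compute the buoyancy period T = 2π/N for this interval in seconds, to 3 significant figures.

264 s

Δρ = 1026.82 − 1024.99 = 1.83 kg m⁻³ over Δz = 71.3 − 40.3 = 31 m.
N² = (9.81/1025) × (1.83/31) = 5.6498 × 10⁻⁴ s⁻².
N = √(5.6498 × 10⁻⁴) = 0.023769 rad s⁻¹, so T = 2π/N = 264.34 s ≈ 264 s.
Since Δρ > 0 the layer is stably stratified.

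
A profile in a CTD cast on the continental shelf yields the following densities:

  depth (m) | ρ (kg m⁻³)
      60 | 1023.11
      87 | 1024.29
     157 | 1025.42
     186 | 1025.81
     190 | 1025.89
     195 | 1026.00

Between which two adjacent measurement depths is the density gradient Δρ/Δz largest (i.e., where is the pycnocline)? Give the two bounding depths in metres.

60–87 m

Compute the density gradient over each adjacent pair:
  60–87 m: Δρ/Δz = 1.18/27 = 0.044 kg m⁻⁴
  87–157 m: Δρ/Δz = 1.13/70 = 0.016 kg m⁻⁴
  157–186 m: Δρ/Δz = 0.39/29 = 0.013 kg m⁻⁴
  186–190 m: Δρ/Δz = 0.08/4 = 0.020 kg m⁻⁴
  190–195 m: Δρ/Δz = 0.11/5 = 0.022 kg m⁻⁴
The largest gradient is in the 60–87 m interval — the pycnocline.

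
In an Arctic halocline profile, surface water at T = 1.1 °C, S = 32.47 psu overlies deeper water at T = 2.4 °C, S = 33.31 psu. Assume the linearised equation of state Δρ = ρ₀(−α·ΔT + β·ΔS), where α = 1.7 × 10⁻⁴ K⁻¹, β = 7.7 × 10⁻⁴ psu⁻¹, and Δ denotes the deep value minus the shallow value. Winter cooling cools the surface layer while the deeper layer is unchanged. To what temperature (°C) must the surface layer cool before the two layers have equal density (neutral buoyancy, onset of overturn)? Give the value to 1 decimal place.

Neutral buoyancy requires Δρ = 0, i.e. −α(T_deep − T_surf′) + β(S_deep − S_surf) = 0.
T_surf′ = T_deep − (β/α)·ΔS = 2.4 − (7.7 × 10⁻⁴/1.7 × 10⁻⁴)·(+0.84) = -1.405 °C.
Cooling required: 1.1 − (-1.405) = 2.505 °C.

-1.4 °C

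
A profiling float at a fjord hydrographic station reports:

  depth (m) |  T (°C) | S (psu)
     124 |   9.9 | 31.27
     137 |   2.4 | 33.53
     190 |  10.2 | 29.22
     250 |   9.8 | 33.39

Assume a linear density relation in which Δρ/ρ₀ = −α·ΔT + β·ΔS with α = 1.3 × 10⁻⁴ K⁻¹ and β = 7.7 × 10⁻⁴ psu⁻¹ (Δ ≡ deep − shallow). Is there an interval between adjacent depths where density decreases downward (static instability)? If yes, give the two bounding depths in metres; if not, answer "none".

137–190 m

Evaluate Δρ/ρ₀ = −αΔT + βΔS across each adjacent pair:
  124–137 m: −αΔT+βΔS = −(1.3 × 10⁻⁴)(-7.5)+(7.7 × 10⁻⁴)(+2.26) = 2.7 × 10⁻³ → stable
  137–190 m: −αΔT+βΔS = −(1.3 × 10⁻⁴)(+7.8)+(7.7 × 10⁻⁴)(-4.31) = -4.3 × 10⁻³ → UNSTABLE
  190–250 m: −αΔT+βΔS = −(1.3 × 10⁻⁴)(-0.4)+(7.7 × 10⁻⁴)(+4.17) = 3.3 × 10⁻³ → stable
The 137–190 m interval has Δρ < 0: lighter water underlies denser water.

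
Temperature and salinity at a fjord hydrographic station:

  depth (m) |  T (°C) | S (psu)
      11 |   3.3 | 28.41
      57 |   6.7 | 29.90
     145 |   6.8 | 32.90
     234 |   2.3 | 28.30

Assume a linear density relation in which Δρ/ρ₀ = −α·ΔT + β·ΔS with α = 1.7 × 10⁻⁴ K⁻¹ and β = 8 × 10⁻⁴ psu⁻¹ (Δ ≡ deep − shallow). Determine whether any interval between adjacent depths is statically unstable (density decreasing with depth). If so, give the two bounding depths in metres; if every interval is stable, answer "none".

Evaluate Δρ/ρ₀ = −αΔT + βΔS across each adjacent pair:
  11–57 m: −αΔT+βΔS = −(1.7 × 10⁻⁴)(+3.4)+(8 × 10⁻⁴)(+1.49) = 6.1 × 10⁻⁴ → stable
  57–145 m: −αΔT+βΔS = −(1.7 × 10⁻⁴)(+0.1)+(8 × 10⁻⁴)(+3.00) = 2.4 × 10⁻³ → stable
  145–234 m: −αΔT+βΔS = −(1.7 × 10⁻⁴)(-4.5)+(8 × 10⁻⁴)(-4.60) = -2.9 × 10⁻³ → UNSTABLE
The 145–234 m interval has Δρ < 0: lighter water underlies denser water.

145–234 m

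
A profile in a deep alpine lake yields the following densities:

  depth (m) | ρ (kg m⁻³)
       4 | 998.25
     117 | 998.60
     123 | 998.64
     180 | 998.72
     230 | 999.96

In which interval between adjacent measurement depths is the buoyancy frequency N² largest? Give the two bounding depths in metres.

180–230 m

Compute the density gradient over each adjacent pair:
  4–117 m: Δρ/Δz = 0.35/113 = 3.1 × 10⁻³ kg m⁻⁴
  117–123 m: Δρ/Δz = 0.04/6 = 6.7 × 10⁻³ kg m⁻⁴
  123–180 m: Δρ/Δz = 0.08/57 = 1.4 × 10⁻³ kg m⁻⁴
  180–230 m: Δρ/Δz = 1.24/50 = 0.025 kg m⁻⁴
The largest gradient is in the 180–230 m interval — the pycnocline.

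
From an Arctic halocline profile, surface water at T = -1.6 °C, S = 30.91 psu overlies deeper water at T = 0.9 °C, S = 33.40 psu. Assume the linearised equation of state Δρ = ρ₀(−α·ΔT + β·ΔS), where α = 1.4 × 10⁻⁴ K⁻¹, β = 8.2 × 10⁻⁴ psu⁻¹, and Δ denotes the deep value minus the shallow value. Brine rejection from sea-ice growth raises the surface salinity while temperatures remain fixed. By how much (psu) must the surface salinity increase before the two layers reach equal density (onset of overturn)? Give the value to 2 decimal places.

2.06 psu

Neutral buoyancy requires −α(T_deep − T_surf) + β(S_deep − S_surf′) = 0.
S_surf′ = S_deep − (α/β)·ΔT = 33.40 − (1.4 × 10⁻⁴/8.2 × 10⁻⁴)·(+2.5) = 32.9732 psu.
Increase required: 32.9732 − 30.91 = 2.0632 psu.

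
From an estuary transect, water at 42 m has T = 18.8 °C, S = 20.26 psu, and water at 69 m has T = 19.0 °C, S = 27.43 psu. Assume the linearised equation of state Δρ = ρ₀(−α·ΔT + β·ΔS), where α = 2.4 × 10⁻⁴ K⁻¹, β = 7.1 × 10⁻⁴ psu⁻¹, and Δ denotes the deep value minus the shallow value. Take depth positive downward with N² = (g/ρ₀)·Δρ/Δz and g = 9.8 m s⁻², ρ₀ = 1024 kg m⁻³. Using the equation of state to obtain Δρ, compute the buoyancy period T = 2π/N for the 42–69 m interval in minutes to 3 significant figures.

ΔT = +0.2 K, ΔS = +7.17 psu (deep − shallow).
Δρ/ρ₀ = −αΔT + βΔS = -4.80 × 10⁻⁵ + 5.0907 × 10⁻³ = 5.0427 × 10⁻³, so Δρ ≈ 5.164 kg m⁻³.
N² = (g/ρ₀)·Δρ/Δz = g·(Δρ/ρ₀)/Δz = 9.8 × 5.0427 × 10⁻³ / 27 = 1.8303 × 10⁻³ s⁻².
N = √(1.8303 × 10⁻³) = 0.042782 rad s⁻¹ → T = 2π/N = 146.87 s = 2.4478 min ≈ 2.45 min.

2.45 min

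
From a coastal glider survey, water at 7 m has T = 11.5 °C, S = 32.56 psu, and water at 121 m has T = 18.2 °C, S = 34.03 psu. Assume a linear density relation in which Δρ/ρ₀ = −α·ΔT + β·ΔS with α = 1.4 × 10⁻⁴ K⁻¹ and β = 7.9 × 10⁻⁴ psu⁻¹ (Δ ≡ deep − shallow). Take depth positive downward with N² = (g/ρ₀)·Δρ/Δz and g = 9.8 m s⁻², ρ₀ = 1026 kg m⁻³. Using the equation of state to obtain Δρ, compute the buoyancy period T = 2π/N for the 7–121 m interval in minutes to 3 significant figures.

23.9 min

ΔT = +6.7 K, ΔS = +1.47 psu (deep − shallow).
Δρ/ρ₀ = −αΔT + βΔS = -9.38 × 10⁻⁴ + 1.1613 × 10⁻³ = 2.233 × 10⁻⁴, so Δρ ≈ 0.2291 kg m⁻³.
N² = (g/ρ₀)·Δρ/Δz = g·(Δρ/ρ₀)/Δz = 9.8 × 2.233 × 10⁻⁴ / 114 = 1.9196 × 10⁻⁵ s⁻².
N = √(1.9196 × 10⁻⁵) = 4.3813 × 10⁻³ rad s⁻¹ → T = 2π/N = 1.4341 × 10³ s = 23.902 min ≈ 23.9 min.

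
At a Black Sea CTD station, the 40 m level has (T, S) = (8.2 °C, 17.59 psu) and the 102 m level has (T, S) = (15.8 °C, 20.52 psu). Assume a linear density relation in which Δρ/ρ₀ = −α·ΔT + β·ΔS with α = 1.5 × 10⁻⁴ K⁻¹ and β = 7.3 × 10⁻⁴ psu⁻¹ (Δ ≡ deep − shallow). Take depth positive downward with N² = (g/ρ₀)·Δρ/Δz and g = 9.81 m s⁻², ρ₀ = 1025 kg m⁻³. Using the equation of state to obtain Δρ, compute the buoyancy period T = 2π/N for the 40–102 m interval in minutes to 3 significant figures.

ΔT = +7.6 K, ΔS = +2.93 psu (deep − shallow).
Δρ/ρ₀ = −αΔT + βΔS = -1.14 × 10⁻³ + 2.1389 × 10⁻³ = 9.989 × 10⁻⁴, so Δρ ≈ 1.024 kg m⁻³.
N² = (g/ρ₀)·Δρ/Δz = g·(Δρ/ρ₀)/Δz = 9.81 × 9.989 × 10⁻⁴ / 62 = 1.5805 × 10⁻⁴ s⁻².
N = √(1.5805 × 10⁻⁴) = 0.012572 rad s⁻¹ → T = 2π/N = 499.78 s = 8.3297 min ≈ 8.33 min.

8.33 min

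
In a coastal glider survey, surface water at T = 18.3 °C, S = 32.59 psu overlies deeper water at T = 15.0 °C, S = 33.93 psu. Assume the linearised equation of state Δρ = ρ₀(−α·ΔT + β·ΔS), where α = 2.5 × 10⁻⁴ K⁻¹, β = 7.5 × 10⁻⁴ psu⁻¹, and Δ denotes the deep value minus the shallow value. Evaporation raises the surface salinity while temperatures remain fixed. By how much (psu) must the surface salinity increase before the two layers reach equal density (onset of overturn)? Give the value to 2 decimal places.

2.44 psu

Neutral buoyancy requires −α(T_deep − T_surf) + β(S_deep − S_surf′) = 0.
S_surf′ = S_deep − (α/β)·ΔT = 33.93 − (2.5 × 10⁻⁴/7.5 × 10⁻⁴)·(-3.3) = 35.0300 psu.
Increase required: 35.0300 − 32.59 = 2.4400 psu.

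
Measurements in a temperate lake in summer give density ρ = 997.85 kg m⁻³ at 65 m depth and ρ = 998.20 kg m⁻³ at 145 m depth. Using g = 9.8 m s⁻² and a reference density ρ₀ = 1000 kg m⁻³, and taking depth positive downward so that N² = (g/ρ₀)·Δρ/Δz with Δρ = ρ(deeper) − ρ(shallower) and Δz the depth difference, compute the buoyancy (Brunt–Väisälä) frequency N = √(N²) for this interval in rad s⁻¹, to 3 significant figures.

Δρ = 998.20 − 997.85 = 0.35 kg m⁻³ over Δz = 145 − 65 = 80 m.
N² = (9.8/1000) × (0.35/80) = 4.2875 × 10⁻⁵ s⁻².
N = √(4.2875 × 10⁻⁵) = 6.5479 × 10⁻³ rad s⁻¹ ≈ 6.55 × 10⁻³ rad s⁻¹.
N² > 0, so the interval is statically stable.

6.55 × 10⁻³ rad s⁻¹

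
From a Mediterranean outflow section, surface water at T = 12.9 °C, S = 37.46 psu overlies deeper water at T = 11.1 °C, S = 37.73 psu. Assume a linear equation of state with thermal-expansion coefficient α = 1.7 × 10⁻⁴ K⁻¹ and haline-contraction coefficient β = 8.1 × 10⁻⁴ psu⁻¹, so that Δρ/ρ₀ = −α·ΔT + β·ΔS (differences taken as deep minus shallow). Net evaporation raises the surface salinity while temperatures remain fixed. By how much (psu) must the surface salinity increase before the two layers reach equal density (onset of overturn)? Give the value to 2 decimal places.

0.65 psu

Neutral buoyancy requires −α(T_deep − T_surf) + β(S_deep − S_surf′) = 0.
S_surf′ = S_deep − (α/β)·ΔT = 37.73 − (1.7 × 10⁻⁴/8.1 × 10⁻⁴)·(-1.8) = 38.1078 psu.
Increase required: 38.1078 − 37.46 = 0.6478 psu.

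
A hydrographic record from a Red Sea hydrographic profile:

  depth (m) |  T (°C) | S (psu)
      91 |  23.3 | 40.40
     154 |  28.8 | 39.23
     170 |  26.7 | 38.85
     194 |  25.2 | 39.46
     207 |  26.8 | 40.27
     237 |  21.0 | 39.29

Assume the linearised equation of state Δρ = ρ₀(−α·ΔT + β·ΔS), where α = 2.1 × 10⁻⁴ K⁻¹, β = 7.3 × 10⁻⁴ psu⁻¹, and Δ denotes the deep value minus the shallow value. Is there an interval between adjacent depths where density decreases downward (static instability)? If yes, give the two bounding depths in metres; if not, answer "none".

Evaluate Δρ/ρ₀ = −αΔT + βΔS across each adjacent pair:
  91–154 m: −αΔT+βΔS = −(2.1 × 10⁻⁴)(+5.5)+(7.3 × 10⁻⁴)(-1.17) = -2.0 × 10⁻³ → UNSTABLE
  154–170 m: −αΔT+βΔS = −(2.1 × 10⁻⁴)(-2.1)+(7.3 × 10⁻⁴)(-0.38) = 1.6 × 10⁻⁴ → stable
  170–194 m: −αΔT+βΔS = −(2.1 × 10⁻⁴)(-1.5)+(7.3 × 10⁻⁴)(+0.61) = 7.6 × 10⁻⁴ → stable
  194–207 m: −αΔT+βΔS = −(2.1 × 10⁻⁴)(+1.6)+(7.3 × 10⁻⁴)(+0.81) = 2.6 × 10⁻⁴ → stable
  207–237 m: −αΔT+βΔS = −(2.1 × 10⁻⁴)(-5.8)+(7.3 × 10⁻⁴)(-0.98) = 5.0 × 10⁻⁴ → stable
The 91–154 m interval has Δρ < 0: lighter water underlies denser water.

91–154 m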